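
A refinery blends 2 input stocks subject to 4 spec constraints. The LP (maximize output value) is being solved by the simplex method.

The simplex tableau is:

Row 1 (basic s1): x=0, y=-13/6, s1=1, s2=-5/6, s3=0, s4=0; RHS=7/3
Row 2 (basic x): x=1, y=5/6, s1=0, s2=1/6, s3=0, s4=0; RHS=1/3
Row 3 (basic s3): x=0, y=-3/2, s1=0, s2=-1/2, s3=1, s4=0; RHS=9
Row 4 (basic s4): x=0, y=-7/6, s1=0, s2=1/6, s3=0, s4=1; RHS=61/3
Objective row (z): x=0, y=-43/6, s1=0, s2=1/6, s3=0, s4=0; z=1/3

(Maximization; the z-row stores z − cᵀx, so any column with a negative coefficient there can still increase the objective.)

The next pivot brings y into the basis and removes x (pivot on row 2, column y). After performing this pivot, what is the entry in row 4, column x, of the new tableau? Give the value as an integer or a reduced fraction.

7/5

Pivot element is row 2, column y: 5/6.
Normalize row 2: new (row 2, x) = 1/(5/6) = 6/5.
row 4 ← row 4 − (-7/6)·(new row 2): 0 − (-7/6)·(6/5) = 7/5.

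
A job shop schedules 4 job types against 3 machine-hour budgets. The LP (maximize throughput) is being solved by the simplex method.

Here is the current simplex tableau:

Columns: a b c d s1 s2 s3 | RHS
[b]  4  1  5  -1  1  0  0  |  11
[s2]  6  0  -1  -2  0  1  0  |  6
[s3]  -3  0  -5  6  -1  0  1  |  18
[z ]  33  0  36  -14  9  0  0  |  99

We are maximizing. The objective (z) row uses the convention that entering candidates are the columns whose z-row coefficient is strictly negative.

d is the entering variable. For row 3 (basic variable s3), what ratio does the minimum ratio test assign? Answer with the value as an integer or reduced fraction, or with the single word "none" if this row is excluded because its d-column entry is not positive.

Ratio = RHS / (d entry) = 18 / 6 = 3.

3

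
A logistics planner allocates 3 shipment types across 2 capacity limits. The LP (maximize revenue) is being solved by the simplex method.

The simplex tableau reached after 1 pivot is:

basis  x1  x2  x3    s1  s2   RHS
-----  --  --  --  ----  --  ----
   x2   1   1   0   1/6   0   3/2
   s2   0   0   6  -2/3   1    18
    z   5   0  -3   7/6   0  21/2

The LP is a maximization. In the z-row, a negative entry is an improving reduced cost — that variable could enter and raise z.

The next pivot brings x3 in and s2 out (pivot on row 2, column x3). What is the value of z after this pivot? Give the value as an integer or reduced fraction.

39/2

Minimum ratio for x3: 18/6 = 3.
z changes by −(z-row coeff of x3)·ratio = −(-3)·3 = 9.
New z = 21/2 + 9 = 39/2.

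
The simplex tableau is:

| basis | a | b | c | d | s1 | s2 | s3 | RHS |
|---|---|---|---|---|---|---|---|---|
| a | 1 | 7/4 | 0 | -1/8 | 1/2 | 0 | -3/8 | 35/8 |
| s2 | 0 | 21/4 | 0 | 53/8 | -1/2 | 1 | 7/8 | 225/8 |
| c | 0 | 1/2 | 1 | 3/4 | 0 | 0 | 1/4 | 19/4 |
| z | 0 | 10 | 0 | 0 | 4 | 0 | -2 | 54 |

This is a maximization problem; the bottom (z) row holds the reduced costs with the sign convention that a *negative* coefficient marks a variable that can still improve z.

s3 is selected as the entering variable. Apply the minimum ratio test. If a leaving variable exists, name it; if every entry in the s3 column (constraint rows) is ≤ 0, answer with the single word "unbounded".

Ratios: row 1 (a): entry -3/8 ≤ 0, skip; row 2 (s2): (225/8)/(7/8) = 225/7; row 3 (c): (19/4)/(1/4) = 19.
Minimum ratio is in the c row, so c leaves.

c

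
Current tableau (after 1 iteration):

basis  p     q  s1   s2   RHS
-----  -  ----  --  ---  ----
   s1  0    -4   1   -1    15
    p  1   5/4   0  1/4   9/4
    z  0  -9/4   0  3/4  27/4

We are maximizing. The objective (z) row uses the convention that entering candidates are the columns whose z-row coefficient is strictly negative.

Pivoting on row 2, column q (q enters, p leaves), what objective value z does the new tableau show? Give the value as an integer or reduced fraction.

54/5

Minimum ratio for q: (9/4)/(5/4) = 9/5.
z changes by −(z-row coeff of q)·ratio = −(-9/4)·(9/5) = 81/20.
New z = 27/4 + (81/20) = 54/5.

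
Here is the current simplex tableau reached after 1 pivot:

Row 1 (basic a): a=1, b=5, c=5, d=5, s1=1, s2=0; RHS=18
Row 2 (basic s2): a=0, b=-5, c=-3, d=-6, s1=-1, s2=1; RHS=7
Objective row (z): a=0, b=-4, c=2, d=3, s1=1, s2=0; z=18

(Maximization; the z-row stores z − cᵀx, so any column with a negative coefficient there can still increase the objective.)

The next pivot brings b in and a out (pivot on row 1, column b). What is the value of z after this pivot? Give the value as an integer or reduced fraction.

Minimum ratio for b: 18/5 = 18/5.
z changes by −(z-row coeff of b)·ratio = −(-4)·(18/5) = 72/5.
New z = 18 + (72/5) = 162/5.

162/5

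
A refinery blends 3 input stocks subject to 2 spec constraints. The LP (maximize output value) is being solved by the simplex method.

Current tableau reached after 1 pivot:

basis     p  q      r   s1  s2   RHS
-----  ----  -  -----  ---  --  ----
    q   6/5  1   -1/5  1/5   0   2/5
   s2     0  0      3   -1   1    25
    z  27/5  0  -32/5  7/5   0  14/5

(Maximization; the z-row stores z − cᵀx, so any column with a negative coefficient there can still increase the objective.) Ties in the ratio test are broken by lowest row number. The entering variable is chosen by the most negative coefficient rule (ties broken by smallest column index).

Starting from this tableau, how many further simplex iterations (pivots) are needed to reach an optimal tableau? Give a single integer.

pivot: r in, s2 out → z = 842/15
pivot: s1 in, q out → z = 135/2
No improving column remains; optimal.

2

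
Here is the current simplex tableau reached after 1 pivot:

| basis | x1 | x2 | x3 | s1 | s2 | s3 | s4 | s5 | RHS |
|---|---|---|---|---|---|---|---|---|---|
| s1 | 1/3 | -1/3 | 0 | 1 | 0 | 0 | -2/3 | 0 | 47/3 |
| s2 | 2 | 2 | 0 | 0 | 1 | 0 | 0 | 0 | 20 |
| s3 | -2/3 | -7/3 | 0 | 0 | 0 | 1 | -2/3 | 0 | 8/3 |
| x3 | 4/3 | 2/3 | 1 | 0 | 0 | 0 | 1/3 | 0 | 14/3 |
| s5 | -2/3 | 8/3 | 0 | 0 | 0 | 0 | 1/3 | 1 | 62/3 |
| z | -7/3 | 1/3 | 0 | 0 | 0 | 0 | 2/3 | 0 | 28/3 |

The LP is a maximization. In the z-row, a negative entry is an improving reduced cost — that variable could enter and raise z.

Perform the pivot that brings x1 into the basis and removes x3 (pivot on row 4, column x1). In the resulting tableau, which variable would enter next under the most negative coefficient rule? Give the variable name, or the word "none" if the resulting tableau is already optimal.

none

Pivot element 4/3. New z-row = old z-row − (-7/3)·(row 4/(4/3)).
Updated z-row coefficients: x1: 0, x2: 3/2, x3: 7/4, s1: 0, s2: 0, s3: 0, s4: 5/4, s5: 0.
No coefficient is strictly negative; the tableau after this pivot is optimal.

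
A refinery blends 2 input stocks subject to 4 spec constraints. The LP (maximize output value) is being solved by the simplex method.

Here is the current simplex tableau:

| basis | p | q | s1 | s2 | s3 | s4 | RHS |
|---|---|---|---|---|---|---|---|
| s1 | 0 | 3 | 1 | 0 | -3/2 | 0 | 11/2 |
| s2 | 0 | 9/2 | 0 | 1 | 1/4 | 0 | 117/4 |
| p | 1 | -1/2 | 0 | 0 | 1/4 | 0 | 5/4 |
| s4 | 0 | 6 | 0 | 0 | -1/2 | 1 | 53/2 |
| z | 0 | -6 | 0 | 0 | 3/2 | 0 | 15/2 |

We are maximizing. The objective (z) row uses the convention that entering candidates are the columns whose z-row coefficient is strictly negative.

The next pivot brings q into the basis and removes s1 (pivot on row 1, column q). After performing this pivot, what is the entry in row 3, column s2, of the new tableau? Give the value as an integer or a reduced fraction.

Pivot element is row 1, column q: 3.
Normalize row 1: new (row 1, s2) = 0/3 = 0.
row 3 ← row 3 − (-1/2)·(new row 1): 0 − (-1/2)·0 = 0.

0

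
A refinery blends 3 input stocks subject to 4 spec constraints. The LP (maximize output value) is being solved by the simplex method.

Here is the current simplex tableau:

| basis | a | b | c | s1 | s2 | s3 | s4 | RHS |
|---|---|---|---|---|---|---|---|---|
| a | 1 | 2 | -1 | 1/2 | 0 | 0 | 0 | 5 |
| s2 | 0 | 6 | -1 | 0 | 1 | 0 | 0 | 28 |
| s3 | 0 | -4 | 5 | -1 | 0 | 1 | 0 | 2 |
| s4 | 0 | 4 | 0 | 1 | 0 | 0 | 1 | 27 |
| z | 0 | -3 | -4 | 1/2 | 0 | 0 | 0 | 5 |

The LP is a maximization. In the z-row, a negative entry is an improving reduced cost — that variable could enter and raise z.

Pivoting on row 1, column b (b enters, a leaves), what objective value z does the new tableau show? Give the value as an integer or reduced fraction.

25/2

Minimum ratio for b: 5/2 = 5/2.
z changes by −(z-row coeff of b)·ratio = −(-3)·(5/2) = 15/2.
New z = 5 + (15/2) = 25/2.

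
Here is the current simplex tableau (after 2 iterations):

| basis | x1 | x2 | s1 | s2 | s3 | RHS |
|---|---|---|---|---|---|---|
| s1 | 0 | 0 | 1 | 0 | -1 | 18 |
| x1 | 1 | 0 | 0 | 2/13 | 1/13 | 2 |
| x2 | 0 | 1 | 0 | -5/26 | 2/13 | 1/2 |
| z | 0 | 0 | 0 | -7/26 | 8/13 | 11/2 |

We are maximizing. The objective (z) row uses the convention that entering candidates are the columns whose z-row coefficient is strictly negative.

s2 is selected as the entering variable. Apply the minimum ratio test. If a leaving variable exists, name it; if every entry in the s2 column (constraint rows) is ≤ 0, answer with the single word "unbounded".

Ratios: row 1 (s1): entry 0 ≤ 0, skip; row 2 (x1): 2/(2/13) = 13; row 3 (x2): entry -5/26 ≤ 0, skip.
Minimum ratio is in the x1 row, so x1 leaves.

x1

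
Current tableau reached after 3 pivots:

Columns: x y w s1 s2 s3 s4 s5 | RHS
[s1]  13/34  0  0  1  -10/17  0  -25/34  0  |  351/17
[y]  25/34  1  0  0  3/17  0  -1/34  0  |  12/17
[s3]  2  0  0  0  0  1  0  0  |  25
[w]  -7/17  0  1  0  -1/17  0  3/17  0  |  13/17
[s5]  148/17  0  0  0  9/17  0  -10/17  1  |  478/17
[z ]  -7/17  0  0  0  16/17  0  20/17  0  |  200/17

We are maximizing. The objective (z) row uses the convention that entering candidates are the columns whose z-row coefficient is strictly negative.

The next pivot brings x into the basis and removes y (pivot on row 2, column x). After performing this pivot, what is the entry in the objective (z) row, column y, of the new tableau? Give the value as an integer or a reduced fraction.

Pivot element is row 2, column x: 25/34.
Normalize row 2: new (row 2, y) = 1/(25/34) = 34/25.
z-row ← z-row − (-7/17)·(new row 2): 0 − (-7/17)·(34/25) = 14/25.

14/25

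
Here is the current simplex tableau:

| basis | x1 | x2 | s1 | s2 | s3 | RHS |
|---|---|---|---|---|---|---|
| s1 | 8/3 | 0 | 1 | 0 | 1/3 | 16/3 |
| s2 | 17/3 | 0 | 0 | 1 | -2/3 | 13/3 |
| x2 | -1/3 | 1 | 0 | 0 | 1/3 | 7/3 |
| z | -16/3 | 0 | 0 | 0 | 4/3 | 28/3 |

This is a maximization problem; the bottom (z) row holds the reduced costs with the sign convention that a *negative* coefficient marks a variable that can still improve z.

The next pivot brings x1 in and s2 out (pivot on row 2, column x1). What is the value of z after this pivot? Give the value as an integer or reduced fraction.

228/17

Minimum ratio for x1: (13/3)/(17/3) = 13/17.
z changes by −(z-row coeff of x1)·ratio = −(-16/3)·(13/17) = 208/51.
New z = 28/3 + (208/51) = 228/17.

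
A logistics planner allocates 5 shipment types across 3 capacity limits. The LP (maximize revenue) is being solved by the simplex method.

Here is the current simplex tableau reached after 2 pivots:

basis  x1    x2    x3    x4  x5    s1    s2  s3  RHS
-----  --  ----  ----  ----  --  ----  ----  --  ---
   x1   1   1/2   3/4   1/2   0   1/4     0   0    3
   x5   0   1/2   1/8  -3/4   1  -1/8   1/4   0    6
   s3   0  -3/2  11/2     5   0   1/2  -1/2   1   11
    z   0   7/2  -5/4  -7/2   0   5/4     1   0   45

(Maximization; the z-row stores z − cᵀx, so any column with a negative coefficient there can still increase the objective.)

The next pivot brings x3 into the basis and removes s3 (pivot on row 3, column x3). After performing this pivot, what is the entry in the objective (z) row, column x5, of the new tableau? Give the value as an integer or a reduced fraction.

0

Pivot element is row 3, column x3: 11/2.
Normalize row 3: new (row 3, x5) = 0/(11/2) = 0.
z-row ← z-row − (-5/4)·(new row 3): 0 − (-5/4)·0 = 0.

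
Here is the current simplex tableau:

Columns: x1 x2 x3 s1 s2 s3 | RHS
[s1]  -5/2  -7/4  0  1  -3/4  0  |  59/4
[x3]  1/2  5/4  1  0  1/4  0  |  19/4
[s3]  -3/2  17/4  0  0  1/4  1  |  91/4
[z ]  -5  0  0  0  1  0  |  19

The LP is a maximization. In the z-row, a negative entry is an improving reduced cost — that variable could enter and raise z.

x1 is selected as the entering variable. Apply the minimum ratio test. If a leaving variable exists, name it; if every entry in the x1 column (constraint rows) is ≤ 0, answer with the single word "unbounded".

Ratios: row 1 (s1): entry -5/2 ≤ 0, skip; row 2 (x3): (19/4)/(1/2) = 19/2; row 3 (s3): entry -3/2 ≤ 0, skip.
Minimum ratio is in the x3 row, so x3 leaves.

x3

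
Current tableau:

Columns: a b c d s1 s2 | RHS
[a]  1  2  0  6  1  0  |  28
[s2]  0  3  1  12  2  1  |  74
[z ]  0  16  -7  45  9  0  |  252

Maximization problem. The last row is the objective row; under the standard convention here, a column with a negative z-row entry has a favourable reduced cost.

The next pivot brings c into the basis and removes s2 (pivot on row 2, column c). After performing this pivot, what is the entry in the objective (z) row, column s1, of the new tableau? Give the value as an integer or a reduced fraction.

Pivot element is row 2, column c: 1.
Normalize row 2: new (row 2, s1) = 2/1 = 2.
z-row ← z-row − (-7)·(new row 2): 9 − (-7)·2 = 23.

23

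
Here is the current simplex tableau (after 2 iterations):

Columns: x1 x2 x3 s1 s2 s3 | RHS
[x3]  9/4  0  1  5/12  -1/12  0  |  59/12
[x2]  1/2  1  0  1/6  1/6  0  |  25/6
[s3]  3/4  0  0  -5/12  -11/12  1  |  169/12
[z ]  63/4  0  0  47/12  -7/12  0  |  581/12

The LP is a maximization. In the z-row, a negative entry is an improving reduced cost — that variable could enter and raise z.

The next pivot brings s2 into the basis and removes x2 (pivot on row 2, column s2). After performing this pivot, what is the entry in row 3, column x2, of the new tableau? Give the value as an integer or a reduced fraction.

Pivot element is row 2, column s2: 1/6.
Normalize row 2: new (row 2, x2) = 1/(1/6) = 6.
row 3 ← row 3 − (-11/12)·(new row 2): 0 − (-11/12)·6 = 11/2.

11/2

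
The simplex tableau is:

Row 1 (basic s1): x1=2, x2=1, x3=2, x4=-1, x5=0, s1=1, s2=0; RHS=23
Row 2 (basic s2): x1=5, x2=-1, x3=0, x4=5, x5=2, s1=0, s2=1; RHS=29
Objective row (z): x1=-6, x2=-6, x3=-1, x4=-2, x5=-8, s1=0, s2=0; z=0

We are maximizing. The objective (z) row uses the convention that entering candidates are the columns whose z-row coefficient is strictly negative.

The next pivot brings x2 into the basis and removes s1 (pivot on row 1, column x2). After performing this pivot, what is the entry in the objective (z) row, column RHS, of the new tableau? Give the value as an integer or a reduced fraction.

Pivot element is row 1, column x2: 1.
Normalize row 1: new (row 1, RHS) = 23/1 = 23.
z-row ← z-row − (-6)·(new row 1): 0 − (-6)·23 = 138.

138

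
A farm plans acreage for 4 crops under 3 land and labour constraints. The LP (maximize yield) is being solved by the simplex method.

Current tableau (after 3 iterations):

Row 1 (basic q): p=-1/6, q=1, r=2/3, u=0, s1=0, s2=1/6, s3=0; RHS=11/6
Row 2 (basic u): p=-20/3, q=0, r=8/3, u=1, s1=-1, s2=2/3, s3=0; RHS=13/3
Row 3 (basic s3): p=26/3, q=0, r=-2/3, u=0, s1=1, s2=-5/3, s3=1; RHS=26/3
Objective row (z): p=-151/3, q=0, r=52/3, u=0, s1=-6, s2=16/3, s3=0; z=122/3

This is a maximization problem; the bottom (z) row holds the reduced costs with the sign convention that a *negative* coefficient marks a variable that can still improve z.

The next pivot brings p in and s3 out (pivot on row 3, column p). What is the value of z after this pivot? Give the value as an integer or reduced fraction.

Minimum ratio for p: (26/3)/(26/3) = 1.
z changes by −(z-row coeff of p)·ratio = −(-151/3)·1 = 151/3.
New z = 122/3 + (151/3) = 91.

91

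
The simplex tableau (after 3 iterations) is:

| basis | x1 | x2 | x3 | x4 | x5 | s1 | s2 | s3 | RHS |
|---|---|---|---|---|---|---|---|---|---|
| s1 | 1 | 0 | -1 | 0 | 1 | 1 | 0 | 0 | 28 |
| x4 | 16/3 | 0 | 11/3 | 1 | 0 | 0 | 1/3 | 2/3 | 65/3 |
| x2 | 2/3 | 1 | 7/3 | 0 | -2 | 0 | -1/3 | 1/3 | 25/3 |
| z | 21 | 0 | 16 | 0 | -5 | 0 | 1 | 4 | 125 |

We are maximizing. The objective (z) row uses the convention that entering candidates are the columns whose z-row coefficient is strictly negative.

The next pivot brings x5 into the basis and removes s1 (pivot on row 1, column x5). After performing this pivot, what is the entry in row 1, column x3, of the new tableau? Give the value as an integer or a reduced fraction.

-1

Pivot element is row 1, column x5: 1.
Normalize row 1: new (row 1, x3) = (-1)/1 = -1.
Row 1 is the pivot row, so the entry is -1.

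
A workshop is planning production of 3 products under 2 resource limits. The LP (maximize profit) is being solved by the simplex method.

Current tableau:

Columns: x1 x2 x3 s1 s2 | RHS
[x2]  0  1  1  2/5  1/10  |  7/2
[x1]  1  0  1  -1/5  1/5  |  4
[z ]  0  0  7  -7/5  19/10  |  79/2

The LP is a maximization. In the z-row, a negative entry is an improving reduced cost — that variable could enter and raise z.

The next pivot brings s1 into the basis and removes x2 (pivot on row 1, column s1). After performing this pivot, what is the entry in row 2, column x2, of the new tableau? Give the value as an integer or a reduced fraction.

1/2

Pivot element is row 1, column s1: 2/5.
Normalize row 1: new (row 1, x2) = 1/(2/5) = 5/2.
row 2 ← row 2 − (-1/5)·(new row 1): 0 − (-1/5)·(5/2) = 1/2.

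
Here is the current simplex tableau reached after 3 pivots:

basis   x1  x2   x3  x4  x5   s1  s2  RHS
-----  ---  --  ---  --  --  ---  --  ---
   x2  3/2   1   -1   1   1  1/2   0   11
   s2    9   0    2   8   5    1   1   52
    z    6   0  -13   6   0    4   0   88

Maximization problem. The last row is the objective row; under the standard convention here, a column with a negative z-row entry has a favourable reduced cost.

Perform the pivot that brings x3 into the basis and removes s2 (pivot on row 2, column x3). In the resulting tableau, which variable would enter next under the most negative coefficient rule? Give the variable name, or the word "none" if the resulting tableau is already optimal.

none

Pivot element 2. New z-row = old z-row − (-13)·(row 2/2).
Updated z-row coefficients: x1: 129/2, x2: 0, x3: 0, x4: 58, x5: 65/2, s1: 21/2, s2: 13/2.
No coefficient is strictly negative; the tableau after this pivot is optimal.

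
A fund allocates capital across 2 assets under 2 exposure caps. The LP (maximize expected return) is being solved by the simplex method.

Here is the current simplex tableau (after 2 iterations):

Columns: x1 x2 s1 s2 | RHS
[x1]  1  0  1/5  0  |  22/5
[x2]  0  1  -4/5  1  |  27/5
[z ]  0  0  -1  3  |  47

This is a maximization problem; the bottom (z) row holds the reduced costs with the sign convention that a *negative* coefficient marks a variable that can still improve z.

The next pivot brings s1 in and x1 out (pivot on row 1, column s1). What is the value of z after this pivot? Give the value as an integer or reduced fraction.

Minimum ratio for s1: (22/5)/(1/5) = 22.
z changes by −(z-row coeff of s1)·ratio = −(-1)·22 = 22.
New z = 47 + 22 = 69.

69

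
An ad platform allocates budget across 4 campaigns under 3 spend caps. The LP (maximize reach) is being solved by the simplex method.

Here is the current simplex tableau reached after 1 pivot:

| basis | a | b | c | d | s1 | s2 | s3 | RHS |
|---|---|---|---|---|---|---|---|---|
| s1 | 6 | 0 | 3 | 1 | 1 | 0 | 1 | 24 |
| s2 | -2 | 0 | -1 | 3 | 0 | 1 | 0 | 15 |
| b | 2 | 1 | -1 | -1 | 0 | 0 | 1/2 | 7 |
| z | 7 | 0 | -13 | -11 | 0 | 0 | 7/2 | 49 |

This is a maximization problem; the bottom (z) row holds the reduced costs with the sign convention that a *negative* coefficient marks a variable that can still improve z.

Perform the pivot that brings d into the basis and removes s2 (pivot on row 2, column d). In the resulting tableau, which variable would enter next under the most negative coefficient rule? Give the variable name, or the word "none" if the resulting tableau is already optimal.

c

Pivot element 3. New z-row = old z-row − (-11)·(row 2/3).
Updated z-row coefficients: a: -1/3, b: 0, c: -50/3, d: 0, s1: 0, s2: 11/3, s3: 7/2.
The most negative is -50/3 in column c, so c would enter next.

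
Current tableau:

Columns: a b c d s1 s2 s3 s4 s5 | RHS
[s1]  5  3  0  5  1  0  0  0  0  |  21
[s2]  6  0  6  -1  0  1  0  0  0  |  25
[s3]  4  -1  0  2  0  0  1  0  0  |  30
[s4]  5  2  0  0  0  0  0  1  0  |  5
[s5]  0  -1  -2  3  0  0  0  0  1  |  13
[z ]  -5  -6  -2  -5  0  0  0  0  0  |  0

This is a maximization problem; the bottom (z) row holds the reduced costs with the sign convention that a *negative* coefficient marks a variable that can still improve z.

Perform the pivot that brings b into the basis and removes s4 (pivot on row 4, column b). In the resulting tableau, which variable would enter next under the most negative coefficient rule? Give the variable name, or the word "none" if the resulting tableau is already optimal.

Pivot element 2. New z-row = old z-row − (-6)·(row 4/2).
Updated z-row coefficients: a: 10, b: 0, c: -2, d: -5, s1: 0, s2: 0, s3: 0, s4: 3, s5: 0.
The most negative is -5 in column d, so d would enter next.

d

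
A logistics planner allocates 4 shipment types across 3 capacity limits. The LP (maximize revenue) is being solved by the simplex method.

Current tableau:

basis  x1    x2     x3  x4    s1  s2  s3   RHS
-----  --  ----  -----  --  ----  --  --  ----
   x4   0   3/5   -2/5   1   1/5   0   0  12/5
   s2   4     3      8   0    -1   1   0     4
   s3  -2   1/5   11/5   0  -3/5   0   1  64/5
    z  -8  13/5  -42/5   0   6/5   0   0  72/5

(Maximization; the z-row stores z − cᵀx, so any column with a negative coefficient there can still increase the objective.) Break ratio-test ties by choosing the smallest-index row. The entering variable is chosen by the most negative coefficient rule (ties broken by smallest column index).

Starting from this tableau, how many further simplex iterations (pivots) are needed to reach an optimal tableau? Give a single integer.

pivot: x3 in, s2 out → z = 93/5
pivot: x1 in, x3 out → z = 112/5
pivot: s1 in, x4 out → z = 32
No improving column remains; optimal.

3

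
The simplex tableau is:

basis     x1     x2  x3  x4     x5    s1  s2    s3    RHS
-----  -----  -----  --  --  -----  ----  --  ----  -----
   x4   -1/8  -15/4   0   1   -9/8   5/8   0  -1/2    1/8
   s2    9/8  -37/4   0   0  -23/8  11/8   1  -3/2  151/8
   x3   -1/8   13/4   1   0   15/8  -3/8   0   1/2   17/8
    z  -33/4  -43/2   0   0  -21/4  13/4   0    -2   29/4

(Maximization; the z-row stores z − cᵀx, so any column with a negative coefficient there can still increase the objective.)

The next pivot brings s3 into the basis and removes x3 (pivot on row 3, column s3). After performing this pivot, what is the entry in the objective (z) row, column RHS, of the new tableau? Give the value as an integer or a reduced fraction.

Pivot element is row 3, column s3: 1/2.
Normalize row 3: new (row 3, RHS) = (17/8)/(1/2) = 17/4.
z-row ← z-row − (-2)·(new row 3): 29/4 − (-2)·(17/4) = 63/4.

63/4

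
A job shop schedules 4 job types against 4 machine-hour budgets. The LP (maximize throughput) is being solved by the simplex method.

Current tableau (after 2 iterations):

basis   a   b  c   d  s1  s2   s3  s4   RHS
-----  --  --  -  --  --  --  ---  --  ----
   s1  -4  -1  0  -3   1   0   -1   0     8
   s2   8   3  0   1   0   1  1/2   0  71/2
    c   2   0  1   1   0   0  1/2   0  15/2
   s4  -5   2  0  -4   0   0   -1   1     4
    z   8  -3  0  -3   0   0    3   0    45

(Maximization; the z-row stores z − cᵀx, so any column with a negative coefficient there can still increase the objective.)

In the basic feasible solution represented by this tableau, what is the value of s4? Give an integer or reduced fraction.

4

s4 is basic (row 4); its value is the RHS of that row: 4.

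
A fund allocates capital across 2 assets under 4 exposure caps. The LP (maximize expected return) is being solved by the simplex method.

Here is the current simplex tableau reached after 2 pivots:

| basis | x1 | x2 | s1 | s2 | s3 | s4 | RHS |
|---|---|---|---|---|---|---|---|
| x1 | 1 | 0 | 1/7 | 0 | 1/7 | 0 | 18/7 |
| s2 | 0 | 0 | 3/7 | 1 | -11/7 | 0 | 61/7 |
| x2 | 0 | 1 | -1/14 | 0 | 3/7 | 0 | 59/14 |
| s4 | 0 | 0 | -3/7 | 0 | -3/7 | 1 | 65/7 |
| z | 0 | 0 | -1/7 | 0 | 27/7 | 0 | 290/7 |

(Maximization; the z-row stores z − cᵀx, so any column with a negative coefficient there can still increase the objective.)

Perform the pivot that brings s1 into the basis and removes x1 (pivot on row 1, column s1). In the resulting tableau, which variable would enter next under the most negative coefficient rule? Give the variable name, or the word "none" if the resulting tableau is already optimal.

none

Pivot element 1/7. New z-row = old z-row − (-1/7)·(row 1/(1/7)).
Updated z-row coefficients: x1: 1, x2: 0, s1: 0, s2: 0, s3: 4, s4: 0.
No coefficient is strictly negative; the tableau after this pivot is optimal.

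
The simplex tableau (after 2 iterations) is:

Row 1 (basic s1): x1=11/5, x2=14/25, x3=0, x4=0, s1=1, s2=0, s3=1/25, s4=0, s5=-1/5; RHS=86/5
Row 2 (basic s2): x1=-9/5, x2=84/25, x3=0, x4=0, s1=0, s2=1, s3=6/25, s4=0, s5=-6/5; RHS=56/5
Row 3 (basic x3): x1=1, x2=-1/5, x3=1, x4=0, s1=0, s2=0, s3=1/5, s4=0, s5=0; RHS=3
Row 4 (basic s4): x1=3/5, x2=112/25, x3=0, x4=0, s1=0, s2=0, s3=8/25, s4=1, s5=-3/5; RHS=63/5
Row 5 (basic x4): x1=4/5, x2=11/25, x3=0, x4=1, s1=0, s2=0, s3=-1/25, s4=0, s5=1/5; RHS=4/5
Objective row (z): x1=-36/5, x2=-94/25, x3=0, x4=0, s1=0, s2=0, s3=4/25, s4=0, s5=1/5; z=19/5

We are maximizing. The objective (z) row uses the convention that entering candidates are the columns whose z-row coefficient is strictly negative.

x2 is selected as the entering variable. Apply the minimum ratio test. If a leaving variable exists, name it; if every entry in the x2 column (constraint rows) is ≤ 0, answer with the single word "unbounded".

x4

Ratios: row 1 (s1): (86/5)/(14/25) = 215/7; row 2 (s2): (56/5)/(84/25) = 10/3; row 3 (x3): entry -1/5 ≤ 0, skip; row 4 (s4): (63/5)/(112/25) = 45/16; row 5 (x4): (4/5)/(11/25) = 20/11.
Minimum ratio is in the x4 row, so x4 leaves.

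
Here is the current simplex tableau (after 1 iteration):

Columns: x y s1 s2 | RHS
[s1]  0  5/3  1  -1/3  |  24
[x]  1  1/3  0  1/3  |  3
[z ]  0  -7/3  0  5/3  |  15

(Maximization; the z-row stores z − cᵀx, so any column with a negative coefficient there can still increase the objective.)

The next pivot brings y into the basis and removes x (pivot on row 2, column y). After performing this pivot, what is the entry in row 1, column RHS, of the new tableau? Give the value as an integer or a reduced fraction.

Pivot element is row 2, column y: 1/3.
Normalize row 2: new (row 2, RHS) = 3/(1/3) = 9.
row 1 ← row 1 − (5/3)·(new row 2): 24 − (5/3)·9 = 9.

9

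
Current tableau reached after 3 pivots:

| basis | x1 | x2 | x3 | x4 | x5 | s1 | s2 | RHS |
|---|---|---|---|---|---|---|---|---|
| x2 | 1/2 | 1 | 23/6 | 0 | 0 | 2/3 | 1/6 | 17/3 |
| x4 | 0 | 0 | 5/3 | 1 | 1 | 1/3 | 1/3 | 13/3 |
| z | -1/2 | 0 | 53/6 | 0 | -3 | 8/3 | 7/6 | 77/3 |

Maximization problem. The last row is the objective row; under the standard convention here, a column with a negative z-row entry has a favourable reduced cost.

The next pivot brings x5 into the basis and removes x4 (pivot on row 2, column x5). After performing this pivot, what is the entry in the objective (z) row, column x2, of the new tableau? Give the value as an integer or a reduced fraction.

0

Pivot element is row 2, column x5: 1.
Normalize row 2: new (row 2, x2) = 0/1 = 0.
z-row ← z-row − (-3)·(new row 2): 0 − (-3)·0 = 0.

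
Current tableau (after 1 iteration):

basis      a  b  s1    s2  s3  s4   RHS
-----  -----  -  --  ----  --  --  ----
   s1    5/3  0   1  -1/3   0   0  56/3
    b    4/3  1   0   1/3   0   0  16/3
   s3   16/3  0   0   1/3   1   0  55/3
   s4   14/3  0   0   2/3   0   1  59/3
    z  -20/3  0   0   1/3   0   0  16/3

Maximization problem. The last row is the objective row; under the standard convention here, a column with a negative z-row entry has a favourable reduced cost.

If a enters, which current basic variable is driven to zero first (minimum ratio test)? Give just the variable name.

Ratios: row 1 (s1): (56/3)/(5/3) = 56/5; row 2 (b): (16/3)/(4/3) = 4; row 3 (s3): (55/3)/(16/3) = 55/16; row 4 (s4): (59/3)/(14/3) = 59/14.
Minimum ratio 55/16 is in the s3 row, so s3 leaves.

s3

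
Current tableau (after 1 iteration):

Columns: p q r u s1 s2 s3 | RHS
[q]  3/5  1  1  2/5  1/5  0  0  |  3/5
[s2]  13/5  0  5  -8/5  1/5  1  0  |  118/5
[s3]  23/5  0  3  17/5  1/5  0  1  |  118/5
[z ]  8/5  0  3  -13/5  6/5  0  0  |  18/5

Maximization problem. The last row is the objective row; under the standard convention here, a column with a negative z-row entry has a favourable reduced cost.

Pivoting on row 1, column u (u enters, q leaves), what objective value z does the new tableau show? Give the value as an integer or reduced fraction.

Minimum ratio for u: (3/5)/(2/5) = 3/2.
z changes by −(z-row coeff of u)·ratio = −(-13/5)·(3/2) = 39/10.
New z = 18/5 + (39/10) = 15/2.

15/2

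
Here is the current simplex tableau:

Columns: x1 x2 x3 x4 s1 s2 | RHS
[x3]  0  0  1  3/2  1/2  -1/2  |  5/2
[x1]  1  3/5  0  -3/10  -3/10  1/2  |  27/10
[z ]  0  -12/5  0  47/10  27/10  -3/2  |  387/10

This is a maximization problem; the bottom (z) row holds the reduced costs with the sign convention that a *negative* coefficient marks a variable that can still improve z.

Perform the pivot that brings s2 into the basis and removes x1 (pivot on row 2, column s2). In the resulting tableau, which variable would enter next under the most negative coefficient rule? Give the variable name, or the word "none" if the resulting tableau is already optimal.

x2

Pivot element 1/2. New z-row = old z-row − (-3/2)·(row 2/(1/2)).
Updated z-row coefficients: x1: 3, x2: -3/5, x3: 0, x4: 19/5, s1: 9/5, s2: 0.
The most negative is -3/5 in column x2, so x2 would enter next.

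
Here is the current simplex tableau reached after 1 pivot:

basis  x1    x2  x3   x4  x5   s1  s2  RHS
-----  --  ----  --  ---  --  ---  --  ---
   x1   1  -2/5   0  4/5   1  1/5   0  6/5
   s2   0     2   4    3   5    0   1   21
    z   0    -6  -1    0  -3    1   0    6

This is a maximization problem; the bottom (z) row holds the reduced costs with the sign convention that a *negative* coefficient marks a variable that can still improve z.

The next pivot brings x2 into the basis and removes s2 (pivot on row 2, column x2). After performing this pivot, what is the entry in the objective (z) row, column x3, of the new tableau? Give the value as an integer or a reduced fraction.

11

Pivot element is row 2, column x2: 2.
Normalize row 2: new (row 2, x3) = 4/2 = 2.
z-row ← z-row − (-6)·(new row 2): -1 − (-6)·2 = 11.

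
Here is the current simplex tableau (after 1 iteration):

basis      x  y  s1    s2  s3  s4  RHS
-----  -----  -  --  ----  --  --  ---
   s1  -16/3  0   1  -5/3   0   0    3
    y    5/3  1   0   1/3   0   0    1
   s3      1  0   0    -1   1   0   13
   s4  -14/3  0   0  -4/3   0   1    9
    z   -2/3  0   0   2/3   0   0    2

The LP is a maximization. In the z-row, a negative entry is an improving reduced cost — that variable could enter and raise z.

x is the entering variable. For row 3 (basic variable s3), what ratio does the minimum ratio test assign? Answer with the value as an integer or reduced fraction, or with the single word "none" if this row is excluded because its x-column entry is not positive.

13

Ratio = RHS / (x entry) = 13 / 1 = 13.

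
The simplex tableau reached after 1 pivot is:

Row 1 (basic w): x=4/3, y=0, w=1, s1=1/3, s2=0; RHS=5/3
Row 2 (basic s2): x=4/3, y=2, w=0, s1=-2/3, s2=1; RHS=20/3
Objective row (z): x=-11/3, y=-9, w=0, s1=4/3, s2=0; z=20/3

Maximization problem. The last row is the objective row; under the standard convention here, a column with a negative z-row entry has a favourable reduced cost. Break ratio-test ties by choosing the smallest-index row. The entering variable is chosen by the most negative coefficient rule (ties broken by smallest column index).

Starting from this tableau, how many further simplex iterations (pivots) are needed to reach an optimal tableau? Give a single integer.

2

pivot: y in, s2 out → z = 110/3
pivot: s1 in, w out → z = 45
No improving column remains; optimal.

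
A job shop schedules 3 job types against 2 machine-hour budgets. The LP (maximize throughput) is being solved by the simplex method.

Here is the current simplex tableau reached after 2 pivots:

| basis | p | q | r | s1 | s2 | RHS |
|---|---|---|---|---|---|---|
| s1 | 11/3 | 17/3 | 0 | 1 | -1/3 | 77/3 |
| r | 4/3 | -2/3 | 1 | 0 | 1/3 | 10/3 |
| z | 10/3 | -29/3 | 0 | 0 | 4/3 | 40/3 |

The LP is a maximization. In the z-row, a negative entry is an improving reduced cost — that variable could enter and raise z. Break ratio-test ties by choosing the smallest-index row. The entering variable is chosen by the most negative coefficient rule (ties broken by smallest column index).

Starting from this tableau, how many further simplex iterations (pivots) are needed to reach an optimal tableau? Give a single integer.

1

pivot: q in, s1 out → z = 971/17
No improving column remains; optimal.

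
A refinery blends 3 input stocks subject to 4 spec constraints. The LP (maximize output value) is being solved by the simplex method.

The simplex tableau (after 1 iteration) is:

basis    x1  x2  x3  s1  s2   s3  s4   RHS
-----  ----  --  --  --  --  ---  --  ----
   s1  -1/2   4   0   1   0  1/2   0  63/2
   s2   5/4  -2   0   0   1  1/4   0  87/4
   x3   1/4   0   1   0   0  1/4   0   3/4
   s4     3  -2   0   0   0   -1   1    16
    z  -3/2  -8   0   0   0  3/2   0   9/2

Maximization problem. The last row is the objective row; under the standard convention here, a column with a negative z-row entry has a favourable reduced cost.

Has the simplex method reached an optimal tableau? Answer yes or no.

Column x1 has objective-row coefficient -3/2, which is negative; an improving pivot exists, so not yet optimal.

no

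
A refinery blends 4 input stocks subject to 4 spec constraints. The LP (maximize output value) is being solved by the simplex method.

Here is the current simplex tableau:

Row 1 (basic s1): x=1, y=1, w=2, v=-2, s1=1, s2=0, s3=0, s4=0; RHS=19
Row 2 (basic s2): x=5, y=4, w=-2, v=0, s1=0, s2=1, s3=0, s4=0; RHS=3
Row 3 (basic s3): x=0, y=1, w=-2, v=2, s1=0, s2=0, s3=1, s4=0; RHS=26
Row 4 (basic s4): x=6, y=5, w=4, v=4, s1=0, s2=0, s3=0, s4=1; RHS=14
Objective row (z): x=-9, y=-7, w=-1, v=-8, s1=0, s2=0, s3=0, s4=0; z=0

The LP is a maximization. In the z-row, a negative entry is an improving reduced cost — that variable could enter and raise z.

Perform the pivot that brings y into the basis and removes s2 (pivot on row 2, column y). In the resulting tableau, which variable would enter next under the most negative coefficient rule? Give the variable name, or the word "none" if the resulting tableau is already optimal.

Pivot element 4. New z-row = old z-row − (-7)·(row 2/4).
Updated z-row coefficients: x: -1/4, y: 0, w: -9/2, v: -8, s1: 0, s2: 7/4, s3: 0, s4: 0.
The most negative is -8 in column v, so v would enter next.

v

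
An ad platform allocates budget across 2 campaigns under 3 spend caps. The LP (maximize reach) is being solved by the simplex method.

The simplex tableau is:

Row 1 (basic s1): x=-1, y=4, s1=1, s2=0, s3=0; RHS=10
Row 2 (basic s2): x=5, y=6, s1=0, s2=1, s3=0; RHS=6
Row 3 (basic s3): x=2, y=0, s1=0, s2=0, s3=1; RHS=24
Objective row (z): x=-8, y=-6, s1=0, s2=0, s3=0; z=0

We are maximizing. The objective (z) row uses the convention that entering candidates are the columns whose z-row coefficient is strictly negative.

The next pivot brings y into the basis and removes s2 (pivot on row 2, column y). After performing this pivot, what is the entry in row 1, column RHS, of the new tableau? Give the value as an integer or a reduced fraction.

Pivot element is row 2, column y: 6.
Normalize row 2: new (row 2, RHS) = 6/6 = 1.
row 1 ← row 1 − 4·(new row 2): 10 − 4·1 = 6.

6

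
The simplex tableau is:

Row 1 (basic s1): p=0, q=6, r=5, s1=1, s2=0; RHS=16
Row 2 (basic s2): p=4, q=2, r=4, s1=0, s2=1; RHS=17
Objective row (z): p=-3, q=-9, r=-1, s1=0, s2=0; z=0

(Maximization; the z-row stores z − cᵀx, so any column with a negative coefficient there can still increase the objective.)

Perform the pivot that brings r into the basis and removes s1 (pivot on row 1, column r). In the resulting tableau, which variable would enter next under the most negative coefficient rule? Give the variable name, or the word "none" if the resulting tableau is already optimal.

q

Pivot element 5. New z-row = old z-row − (-1)·(row 1/5).
Updated z-row coefficients: p: -3, q: -39/5, r: 0, s1: 1/5, s2: 0.
The most negative is -39/5 in column q, so q would enter next.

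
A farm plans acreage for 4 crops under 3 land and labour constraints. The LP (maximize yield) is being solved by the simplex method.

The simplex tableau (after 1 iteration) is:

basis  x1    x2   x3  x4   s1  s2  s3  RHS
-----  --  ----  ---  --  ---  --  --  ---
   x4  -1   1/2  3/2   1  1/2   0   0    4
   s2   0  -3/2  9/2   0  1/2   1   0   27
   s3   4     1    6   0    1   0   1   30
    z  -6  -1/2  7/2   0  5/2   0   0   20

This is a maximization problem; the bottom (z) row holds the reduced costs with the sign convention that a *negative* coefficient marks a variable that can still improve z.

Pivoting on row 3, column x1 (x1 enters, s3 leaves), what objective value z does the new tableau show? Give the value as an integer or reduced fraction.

65

Minimum ratio for x1: 30/4 = 15/2.
z changes by −(z-row coeff of x1)·ratio = −(-6)·(15/2) = 45.
New z = 20 + 45 = 65.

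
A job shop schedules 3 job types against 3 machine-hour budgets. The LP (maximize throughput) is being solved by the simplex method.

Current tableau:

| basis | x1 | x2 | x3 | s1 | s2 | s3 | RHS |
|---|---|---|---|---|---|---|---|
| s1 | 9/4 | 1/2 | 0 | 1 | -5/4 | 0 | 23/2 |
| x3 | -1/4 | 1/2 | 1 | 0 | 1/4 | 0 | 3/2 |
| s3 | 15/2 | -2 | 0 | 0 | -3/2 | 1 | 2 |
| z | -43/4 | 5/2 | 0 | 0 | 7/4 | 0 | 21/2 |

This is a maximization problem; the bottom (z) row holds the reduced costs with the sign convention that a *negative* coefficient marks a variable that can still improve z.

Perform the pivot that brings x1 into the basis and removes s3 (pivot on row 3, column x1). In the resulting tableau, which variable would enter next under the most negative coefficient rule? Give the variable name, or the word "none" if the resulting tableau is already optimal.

s2

Pivot element 15/2. New z-row = old z-row − (-43/4)·(row 3/(15/2)).
Updated z-row coefficients: x1: 0, x2: -11/30, x3: 0, s1: 0, s2: -2/5, s3: 43/30.
The most negative is -2/5 in column s2, so s2 would enter next.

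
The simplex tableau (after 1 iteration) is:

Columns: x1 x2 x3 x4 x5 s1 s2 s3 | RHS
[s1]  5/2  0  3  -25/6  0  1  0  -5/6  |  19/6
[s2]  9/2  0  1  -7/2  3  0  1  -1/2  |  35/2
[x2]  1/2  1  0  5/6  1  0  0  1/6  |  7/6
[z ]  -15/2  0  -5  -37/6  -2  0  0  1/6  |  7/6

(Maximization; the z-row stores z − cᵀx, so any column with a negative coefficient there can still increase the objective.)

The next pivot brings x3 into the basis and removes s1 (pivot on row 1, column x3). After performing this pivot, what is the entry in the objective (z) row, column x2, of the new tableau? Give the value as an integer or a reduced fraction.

0

Pivot element is row 1, column x3: 3.
Normalize row 1: new (row 1, x2) = 0/3 = 0.
z-row ← z-row − (-5)·(new row 1): 0 − (-5)·0 = 0.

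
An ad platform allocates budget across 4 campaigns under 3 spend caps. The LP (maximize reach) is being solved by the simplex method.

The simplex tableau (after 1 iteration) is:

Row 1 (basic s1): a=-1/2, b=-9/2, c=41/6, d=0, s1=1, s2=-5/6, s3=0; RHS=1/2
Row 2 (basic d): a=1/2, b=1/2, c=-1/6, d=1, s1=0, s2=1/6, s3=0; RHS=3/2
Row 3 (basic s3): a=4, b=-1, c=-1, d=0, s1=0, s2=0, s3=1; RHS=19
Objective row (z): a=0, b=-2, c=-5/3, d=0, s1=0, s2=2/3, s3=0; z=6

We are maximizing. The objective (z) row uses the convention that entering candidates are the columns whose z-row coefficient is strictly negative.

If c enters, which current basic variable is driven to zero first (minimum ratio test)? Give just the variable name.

s1

Ratios: row 1 (s1): (1/2)/(41/6) = 3/41; row 2 (d): entry -1/6 ≤ 0, skip; row 3 (s3): entry -1 ≤ 0, skip.
Minimum ratio 3/41 is in the s1 row, so s1 leaves.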